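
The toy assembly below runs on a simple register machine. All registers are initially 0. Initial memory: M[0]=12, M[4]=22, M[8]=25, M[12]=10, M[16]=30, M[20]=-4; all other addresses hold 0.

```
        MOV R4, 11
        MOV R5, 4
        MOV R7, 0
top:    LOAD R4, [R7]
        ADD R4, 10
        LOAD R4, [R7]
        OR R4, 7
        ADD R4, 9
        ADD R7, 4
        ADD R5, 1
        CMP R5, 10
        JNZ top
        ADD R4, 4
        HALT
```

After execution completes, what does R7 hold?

R4=11
R5=4
R7=0
R4=M[0]=12
R4=12+10=22
R4=M[0]=12
R4=12|7=15
R4=15+9=24
R7=0+4=4
R5=4+1=5
CMP R5, 10  (cmp 5,10)
JNZ top: taken
R4=M[4]=22
R4=22+10=32
R4=M[4]=22
R4=22|7=23
R4=23+9=32
R7=4+4=8
R5=5+1=6
CMP R5, 10  (cmp 6,10)
JNZ top: taken
R4=M[8]=25
R4=25+10=35
R4=M[8]=25
R4=25|7=31
R4=31+9=40
R7=8+4=12
R5=6+1=7
CMP R5, 10  (cmp 7,10)
JNZ top: taken
R4=M[12]=10
R4=10+10=20
R4=M[12]=10
R4=10|7=15
R4=15+9=24
R7=12+4=16
R5=7+1=8
CMP R5, 10  (cmp 8,10)
JNZ top: taken
R4=M[16]=30
R4=30+10=40
R4=M[16]=30
R4=30|7=31
R4=31+9=40
R7=16+4=20
R5=8+1=9
CMP R5, 10  (cmp 9,10)
JNZ top: taken
R4=M[20]=-4
R4=(-4)+10=6
R4=M[20]=-4
R4=(-4)|7=-1
R4=(-1)+9=8
R7=20+4=24
R5=9+1=10
CMP R5, 10  (cmp 10,10)
JNZ top: not taken
R4=8+4=12
halt.

24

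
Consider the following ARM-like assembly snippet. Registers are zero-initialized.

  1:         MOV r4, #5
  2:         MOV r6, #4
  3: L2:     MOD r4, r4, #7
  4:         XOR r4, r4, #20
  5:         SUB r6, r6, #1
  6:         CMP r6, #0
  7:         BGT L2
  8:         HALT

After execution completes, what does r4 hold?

after MOV r4, #5: r4=5
after MOV r6, #4: r6=4
after MOD r4, r4, #7: r4=5%7=5
after XOR r4, r4, #20: r4=5^20=17
after SUB r6, r6, #1: r6=4-1=3
CMP r6, #0  (cmp 3,0)
BGT L2: taken
after MOD r4, r4, #7: r4=17%7=3
after XOR r4, r4, #20: r4=3^20=23
after SUB r6, r6, #1: r6=3-1=2
CMP r6, #0  (cmp 2,0)
BGT L2: taken
after MOD r4, r4, #7: r4=23%7=2
after XOR r4, r4, #20: r4=2^20=22
after SUB r6, r6, #1: r6=2-1=1
CMP r6, #0  (cmp 1,0)
BGT L2: taken
after MOD r4, r4, #7: r4=22%7=1
after XOR r4, r4, #20: r4=1^20=21
after SUB r6, r6, #1: r6=1-1=0
CMP r6, #0  (cmp 0,0)
BGT L2: not taken
halt.

21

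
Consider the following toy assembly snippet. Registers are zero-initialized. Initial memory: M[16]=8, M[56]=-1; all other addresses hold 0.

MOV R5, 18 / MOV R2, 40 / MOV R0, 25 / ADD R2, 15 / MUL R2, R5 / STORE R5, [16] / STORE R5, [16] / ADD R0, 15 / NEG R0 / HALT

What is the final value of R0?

-40

MOV R5, 18 → R5=18
MOV R2, 40 → R2=40
MOV R0, 25 → R0=25
ADD R2, 15 → R2=40+15=55
MUL R2, R5 → R2=55*18=990
STORE R5, [16] → M[16]=18
STORE R5, [16] → M[16]=18
ADD R0, 15 → R0=25+15=40
NEG R0 → R0=-(40)=-40
halt.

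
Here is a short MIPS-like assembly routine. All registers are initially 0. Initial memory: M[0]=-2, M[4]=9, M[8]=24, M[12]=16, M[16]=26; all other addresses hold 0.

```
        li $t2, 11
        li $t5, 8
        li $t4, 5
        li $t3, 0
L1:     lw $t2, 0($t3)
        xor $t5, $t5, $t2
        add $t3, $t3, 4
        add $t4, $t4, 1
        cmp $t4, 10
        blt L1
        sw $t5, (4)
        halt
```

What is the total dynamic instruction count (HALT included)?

36

li $t2, 11 → $t2=11
li $t5, 8 → $t5=8
li $t4, 5 → $t4=5
li $t3, 0 → $t3=0
lw $t2, 0($t3) → $t2=M[0]=-2
xor $t5, $t5, $t2 → $t5=8^(-2)=-10
add $t3, $t3, 4 → $t3=0+4=4
add $t4, $t4, 1 → $t4=5+1=6
cmp $t4, 10  (cmp 6,10)
blt L1: taken
lw $t2, 0($t3) → $t2=M[4]=9
xor $t5, $t5, $t2 → $t5=(-10)^9=-1
add $t3, $t3, 4 → $t3=4+4=8
add $t4, $t4, 1 → $t4=6+1=7
cmp $t4, 10  (cmp 7,10)
blt L1: taken
lw $t2, 0($t3) → $t2=M[8]=24
xor $t5, $t5, $t2 → $t5=(-1)^24=-25
add $t3, $t3, 4 → $t3=8+4=12
add $t4, $t4, 1 → $t4=7+1=8
cmp $t4, 10  (cmp 8,10)
blt L1: taken
lw $t2, 0($t3) → $t2=M[12]=16
xor $t5, $t5, $t2 → $t5=(-25)^16=-9
add $t3, $t3, 4 → $t3=12+4=16
add $t4, $t4, 1 → $t4=8+1=9
cmp $t4, 10  (cmp 9,10)
blt L1: taken
lw $t2, 0($t3) → $t2=M[16]=26
xor $t5, $t5, $t2 → $t5=(-9)^26=-19
add $t3, $t3, 4 → $t3=16+4=20
add $t4, $t4, 1 → $t4=9+1=10
cmp $t4, 10  (cmp 10,10)
blt L1: not taken
sw $t5, (4) → M[4]=-19
halt.
Total executed instructions: 36.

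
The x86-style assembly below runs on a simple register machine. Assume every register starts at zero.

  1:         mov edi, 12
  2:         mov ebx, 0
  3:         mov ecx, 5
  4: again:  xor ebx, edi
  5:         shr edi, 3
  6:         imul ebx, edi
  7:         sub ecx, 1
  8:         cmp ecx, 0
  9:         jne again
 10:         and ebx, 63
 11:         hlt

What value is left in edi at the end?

0

edi=12
ebx=0
ecx=5
ebx=0^12=12
edi=12>>3=1
ebx=12*1=12
ecx=5-1=4
cmp ecx, 0  (cmp 4,0)
jne again: taken
ebx=12^1=13
edi=1>>3=0
ebx=13*0=0
ecx=4-1=3
cmp ecx, 0  (cmp 3,0)
jne again: taken
ebx=0^0=0
edi=0>>3=0
ebx=0*0=0
ecx=3-1=2
cmp ecx, 0  (cmp 2,0)
jne again: taken
ebx=0^0=0
edi=0>>3=0
ebx=0*0=0
ecx=2-1=1
cmp ecx, 0  (cmp 1,0)
jne again: taken
ebx=0^0=0
edi=0>>3=0
ebx=0*0=0
ecx=1-1=0
cmp ecx, 0  (cmp 0,0)
jne again: not taken
ebx=0&63=0
halt.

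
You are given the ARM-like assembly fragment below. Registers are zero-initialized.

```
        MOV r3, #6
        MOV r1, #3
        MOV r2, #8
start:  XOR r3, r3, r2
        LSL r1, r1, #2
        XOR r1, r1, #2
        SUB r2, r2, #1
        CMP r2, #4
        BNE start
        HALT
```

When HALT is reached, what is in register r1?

938

MOV r3, #6 → r3=6
MOV r1, #3 → r1=3
MOV r2, #8 → r2=8
XOR r3, r3, r2 → r3=6^8=14
LSL r1, r1, #2 → r1=3<<2=12
XOR r1, r1, #2 → r1=12^2=14
SUB r2, r2, #1 → r2=8-1=7
CMP r2, #4  (cmp 7,4)
BNE start: taken
XOR r3, r3, r2 → r3=14^7=9
LSL r1, r1, #2 → r1=14<<2=56
XOR r1, r1, #2 → r1=56^2=58
SUB r2, r2, #1 → r2=7-1=6
CMP r2, #4  (cmp 6,4)
BNE start: taken
XOR r3, r3, r2 → r3=9^6=15
LSL r1, r1, #2 → r1=58<<2=232
XOR r1, r1, #2 → r1=232^2=234
SUB r2, r2, #1 → r2=6-1=5
CMP r2, #4  (cmp 5,4)
BNE start: taken
XOR r3, r3, r2 → r3=15^5=10
LSL r1, r1, #2 → r1=234<<2=936
XOR r1, r1, #2 → r1=936^2=938
SUB r2, r2, #1 → r2=5-1=4
CMP r2, #4  (cmp 4,4)
BNE start: not taken
halt.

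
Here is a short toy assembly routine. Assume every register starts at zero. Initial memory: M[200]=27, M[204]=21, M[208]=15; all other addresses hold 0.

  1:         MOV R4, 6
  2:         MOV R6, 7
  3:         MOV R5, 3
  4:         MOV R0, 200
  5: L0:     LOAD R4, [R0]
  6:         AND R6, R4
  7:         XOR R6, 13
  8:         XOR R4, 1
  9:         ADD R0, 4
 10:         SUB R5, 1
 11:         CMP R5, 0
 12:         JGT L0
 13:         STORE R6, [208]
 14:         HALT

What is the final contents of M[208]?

4

R4=6
R6=7
R5=3
R0=200
R4=M[200]=27
R6=7&27=3
R6=3^13=14
R4=27^1=26
R0=200+4=204
R5=3-1=2
CMP R5, 0  (cmp 2,0)
JGT L0: taken
R4=M[204]=21
R6=14&21=4
R6=4^13=9
R4=21^1=20
R0=204+4=208
R5=2-1=1
CMP R5, 0  (cmp 1,0)
JGT L0: taken
R4=M[208]=15
R6=9&15=9
R6=9^13=4
R4=15^1=14
R0=208+4=212
R5=1-1=0
CMP R5, 0  (cmp 0,0)
JGT L0: not taken
STORE R6, [208] → M[208]=4
halt.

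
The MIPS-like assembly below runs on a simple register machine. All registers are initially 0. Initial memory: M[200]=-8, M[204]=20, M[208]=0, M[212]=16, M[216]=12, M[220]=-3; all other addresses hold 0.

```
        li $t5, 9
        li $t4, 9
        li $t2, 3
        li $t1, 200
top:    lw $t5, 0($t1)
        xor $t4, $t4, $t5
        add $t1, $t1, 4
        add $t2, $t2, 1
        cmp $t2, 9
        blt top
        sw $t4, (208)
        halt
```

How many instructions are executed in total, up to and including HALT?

42

$t5=9
$t4=9
$t2=3
$t1=200
$t5=M[200]=-8
$t4=9^(-8)=-15
$t1=200+4=204
$t2=3+1=4
cmp $t2, 9  (cmp 4,9)
blt top: taken
$t5=M[204]=20
$t4=(-15)^20=-27
$t1=204+4=208
$t2=4+1=5
cmp $t2, 9  (cmp 5,9)
blt top: taken
$t5=M[208]=0
$t4=(-27)^0=-27
$t1=208+4=212
$t2=5+1=6
cmp $t2, 9  (cmp 6,9)
blt top: taken
$t5=M[212]=16
$t4=(-27)^16=-11
$t1=212+4=216
$t2=6+1=7
cmp $t2, 9  (cmp 7,9)
blt top: taken
$t5=M[216]=12
$t4=(-11)^12=-7
$t1=216+4=220
$t2=7+1=8
cmp $t2, 9  (cmp 8,9)
blt top: taken
$t5=M[220]=-3
$t4=(-7)^(-3)=4
$t1=220+4=224
$t2=8+1=9
cmp $t2, 9  (cmp 9,9)
blt top: not taken
sw $t4, (208) → M[208]=4
halt.
Total executed instructions: 42.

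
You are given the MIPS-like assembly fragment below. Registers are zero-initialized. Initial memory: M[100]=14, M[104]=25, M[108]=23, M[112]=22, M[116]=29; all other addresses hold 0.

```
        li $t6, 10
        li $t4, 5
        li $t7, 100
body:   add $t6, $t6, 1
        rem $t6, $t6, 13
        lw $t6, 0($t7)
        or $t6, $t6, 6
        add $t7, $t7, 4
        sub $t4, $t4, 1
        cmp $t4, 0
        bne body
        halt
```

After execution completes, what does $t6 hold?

31

$t6=10
$t4=5
$t7=100
$t6=10+1=11
$t6=11%13=11
$t6=M[100]=14
$t6=14|6=14
$t7=100+4=104
$t4=5-1=4
cmp $t4, 0  (cmp 4,0)
bne body: taken
$t6=14+1=15
$t6=15%13=2
$t6=M[104]=25
$t6=25|6=31
$t7=104+4=108
$t4=4-1=3
cmp $t4, 0  (cmp 3,0)
bne body: taken
$t6=31+1=32
$t6=32%13=6
$t6=M[108]=23
$t6=23|6=23
$t7=108+4=112
$t4=3-1=2
cmp $t4, 0  (cmp 2,0)
bne body: taken
$t6=23+1=24
$t6=24%13=11
$t6=M[112]=22
$t6=22|6=22
$t7=112+4=116
$t4=2-1=1
cmp $t4, 0  (cmp 1,0)
bne body: taken
$t6=22+1=23
$t6=23%13=10
$t6=M[116]=29
$t6=29|6=31
$t7=116+4=120
$t4=1-1=0
cmp $t4, 0  (cmp 0,0)
bne body: not taken
halt.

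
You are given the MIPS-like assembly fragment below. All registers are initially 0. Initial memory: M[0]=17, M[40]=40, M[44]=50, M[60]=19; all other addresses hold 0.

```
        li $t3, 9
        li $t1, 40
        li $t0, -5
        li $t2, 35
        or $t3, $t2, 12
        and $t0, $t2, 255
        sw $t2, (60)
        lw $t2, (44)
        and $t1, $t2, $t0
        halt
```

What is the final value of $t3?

47

$t3=9
$t1=40
$t0=-5
$t2=35
$t3=35|12=47
$t0=35&255=35
sw $t2, (60) → M[60]=35
$t2=M[44]=50
$t1=50&35=34
halt.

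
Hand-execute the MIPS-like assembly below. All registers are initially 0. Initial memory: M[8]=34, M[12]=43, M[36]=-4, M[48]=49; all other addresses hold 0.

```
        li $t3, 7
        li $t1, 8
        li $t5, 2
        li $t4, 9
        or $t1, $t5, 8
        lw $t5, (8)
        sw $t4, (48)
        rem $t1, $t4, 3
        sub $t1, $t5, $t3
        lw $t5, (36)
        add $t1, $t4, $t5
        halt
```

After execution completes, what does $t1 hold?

$t3=7
$t1=8
$t5=2
$t4=9
$t1=2|8=10
$t5=M[8]=34
sw $t4, (48) → M[48]=9
$t1=9%3=0
$t1=34-7=27
$t5=M[36]=-4
$t1=9+(-4)=5
halt.

5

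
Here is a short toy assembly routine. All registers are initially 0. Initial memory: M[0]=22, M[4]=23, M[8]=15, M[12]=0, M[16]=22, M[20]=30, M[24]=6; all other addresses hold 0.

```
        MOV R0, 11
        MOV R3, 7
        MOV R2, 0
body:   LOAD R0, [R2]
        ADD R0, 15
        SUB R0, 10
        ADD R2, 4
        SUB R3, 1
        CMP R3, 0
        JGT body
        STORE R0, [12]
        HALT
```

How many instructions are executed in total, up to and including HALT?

54

after MOV R0, 11: R0=11
after MOV R3, 7: R3=7
after MOV R2, 0: R2=0
after LOAD R0, [R2]: R0=M[0]=22
after ADD R0, 15: R0=22+15=37
after SUB R0, 10: R0=37-10=27
after ADD R2, 4: R2=0+4=4
after SUB R3, 1: R3=7-1=6
CMP R3, 0  (cmp 6,0)
JGT body: taken
after LOAD R0, [R2]: R0=M[4]=23
after ADD R0, 15: R0=23+15=38
after SUB R0, 10: R0=38-10=28
after ADD R2, 4: R2=4+4=8
after SUB R3, 1: R3=6-1=5
CMP R3, 0  (cmp 5,0)
JGT body: taken
after LOAD R0, [R2]: R0=M[8]=15
after ADD R0, 15: R0=15+15=30
after SUB R0, 10: R0=30-10=20
after ADD R2, 4: R2=8+4=12
after SUB R3, 1: R3=5-1=4
CMP R3, 0  (cmp 4,0)
JGT body: taken
after LOAD R0, [R2]: R0=M[12]=0
after ADD R0, 15: R0=0+15=15
after SUB R0, 10: R0=15-10=5
after ADD R2, 4: R2=12+4=16
after SUB R3, 1: R3=4-1=3
CMP R3, 0  (cmp 3,0)
JGT body: taken
after LOAD R0, [R2]: R0=M[16]=22
after ADD R0, 15: R0=22+15=37
after SUB R0, 10: R0=37-10=27
after ADD R2, 4: R2=16+4=20
after SUB R3, 1: R3=3-1=2
CMP R3, 0  (cmp 2,0)
JGT body: taken
after LOAD R0, [R2]: R0=M[20]=30
after ADD R0, 15: R0=30+15=45
after SUB R0, 10: R0=45-10=35
after ADD R2, 4: R2=20+4=24
after SUB R3, 1: R3=2-1=1
CMP R3, 0  (cmp 1,0)
JGT body: taken
after LOAD R0, [R2]: R0=M[24]=6
after ADD R0, 15: R0=6+15=21
after SUB R0, 10: R0=21-10=11
after ADD R2, 4: R2=24+4=28
after SUB R3, 1: R3=1-1=0
CMP R3, 0  (cmp 0,0)
JGT body: not taken
STORE R0, [12] → M[12]=11
halt.
Total executed instructions: 54.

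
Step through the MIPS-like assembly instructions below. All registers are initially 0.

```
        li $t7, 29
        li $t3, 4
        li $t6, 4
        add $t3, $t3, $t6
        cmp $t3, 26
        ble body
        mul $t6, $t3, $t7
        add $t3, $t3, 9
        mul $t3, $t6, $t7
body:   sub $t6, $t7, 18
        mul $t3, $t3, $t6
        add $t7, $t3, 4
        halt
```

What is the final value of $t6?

11

li $t7, 29 → $t7=29
li $t3, 4 → $t3=4
li $t6, 4 → $t6=4
add $t3, $t3, $t6 → $t3=4+4=8
cmp $t3, 26  (cmp 8,26)
ble body: taken
sub $t6, $t7, 18 → $t6=29-18=11
mul $t3, $t3, $t6 → $t3=8*11=88
add $t7, $t3, 4 → $t7=88+4=92
halt.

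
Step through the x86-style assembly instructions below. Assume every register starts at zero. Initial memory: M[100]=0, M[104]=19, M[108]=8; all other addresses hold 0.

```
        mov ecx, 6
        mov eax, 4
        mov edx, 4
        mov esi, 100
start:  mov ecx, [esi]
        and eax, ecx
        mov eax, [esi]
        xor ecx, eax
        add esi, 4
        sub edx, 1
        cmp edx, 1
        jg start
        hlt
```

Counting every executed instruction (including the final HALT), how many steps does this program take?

after mov ecx, 6: ecx=6
after mov eax, 4: eax=4
after mov edx, 4: edx=4
after mov esi, 100: esi=100
after mov ecx, [esi]: ecx=M[100]=0
after and eax, ecx: eax=4&0=0
after mov eax, [esi]: eax=M[100]=0
after xor ecx, eax: ecx=0^0=0
after add esi, 4: esi=100+4=104
after sub edx, 1: edx=4-1=3
cmp edx, 1  (cmp 3,1)
jg start: taken
after mov ecx, [esi]: ecx=M[104]=19
after and eax, ecx: eax=0&19=0
after mov eax, [esi]: eax=M[104]=19
after xor ecx, eax: ecx=19^19=0
after add esi, 4: esi=104+4=108
after sub edx, 1: edx=3-1=2
cmp edx, 1  (cmp 2,1)
jg start: taken
after mov ecx, [esi]: ecx=M[108]=8
after and eax, ecx: eax=19&8=0
after mov eax, [esi]: eax=M[108]=8
after xor ecx, eax: ecx=8^8=0
after add esi, 4: esi=108+4=112
after sub edx, 1: edx=2-1=1
cmp edx, 1  (cmp 1,1)
jg start: not taken
halt.
Total executed instructions: 29.

29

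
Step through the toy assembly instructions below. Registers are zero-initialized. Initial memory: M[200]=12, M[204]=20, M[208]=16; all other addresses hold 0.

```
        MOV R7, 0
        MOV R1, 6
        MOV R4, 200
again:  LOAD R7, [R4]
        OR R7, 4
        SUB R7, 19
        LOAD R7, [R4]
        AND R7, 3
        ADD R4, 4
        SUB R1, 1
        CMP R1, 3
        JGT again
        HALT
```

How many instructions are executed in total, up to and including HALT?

31

MOV R7, 0 → R7=0
MOV R1, 6 → R1=6
MOV R4, 200 → R4=200
LOAD R7, [R4] → R7=M[200]=12
OR R7, 4 → R7=12|4=12
SUB R7, 19 → R7=12-19=-7
LOAD R7, [R4] → R7=M[200]=12
AND R7, 3 → R7=12&3=0
ADD R4, 4 → R4=200+4=204
SUB R1, 1 → R1=6-1=5
CMP R1, 3  (cmp 5,3)
JGT again: taken
LOAD R7, [R4] → R7=M[204]=20
OR R7, 4 → R7=20|4=20
SUB R7, 19 → R7=20-19=1
LOAD R7, [R4] → R7=M[204]=20
AND R7, 3 → R7=20&3=0
ADD R4, 4 → R4=204+4=208
SUB R1, 1 → R1=5-1=4
CMP R1, 3  (cmp 4,3)
JGT again: taken
LOAD R7, [R4] → R7=M[208]=16
OR R7, 4 → R7=16|4=20
SUB R7, 19 → R7=20-19=1
LOAD R7, [R4] → R7=M[208]=16
AND R7, 3 → R7=16&3=0
ADD R4, 4 → R4=208+4=212
SUB R1, 1 → R1=4-1=3
CMP R1, 3  (cmp 3,3)
JGT again: not taken
halt.
Total executed instructions: 31.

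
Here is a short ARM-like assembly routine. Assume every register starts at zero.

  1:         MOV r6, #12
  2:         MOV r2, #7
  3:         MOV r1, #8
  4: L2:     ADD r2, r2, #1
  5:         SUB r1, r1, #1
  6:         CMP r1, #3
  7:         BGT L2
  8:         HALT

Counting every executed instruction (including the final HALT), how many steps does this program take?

24

r6=12
r2=7
r1=8
r2=7+1=8
r1=8-1=7
CMP r1, #3  (cmp 7,3)
BGT L2: taken
r2=8+1=9
r1=7-1=6
CMP r1, #3  (cmp 6,3)
BGT L2: taken
r2=9+1=10
r1=6-1=5
CMP r1, #3  (cmp 5,3)
BGT L2: taken
r2=10+1=11
r1=5-1=4
CMP r1, #3  (cmp 4,3)
BGT L2: taken
r2=11+1=12
r1=4-1=3
CMP r1, #3  (cmp 3,3)
BGT L2: not taken
halt.
Total executed instructions: 24.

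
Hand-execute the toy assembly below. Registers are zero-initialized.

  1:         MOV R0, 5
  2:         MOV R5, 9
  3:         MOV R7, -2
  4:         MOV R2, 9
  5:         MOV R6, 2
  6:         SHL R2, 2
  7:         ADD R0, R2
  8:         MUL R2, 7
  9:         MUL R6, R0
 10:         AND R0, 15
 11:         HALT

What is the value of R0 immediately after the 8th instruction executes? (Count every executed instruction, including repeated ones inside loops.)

41

MOV R0, 5 → R0=5
MOV R5, 9 → R5=9
MOV R7, -2 → R7=-2
MOV R2, 9 → R2=9
MOV R6, 2 → R6=2
SHL R2, 2 → R2=9<<2=36
ADD R0, R2 → R0=5+36=41
MUL R2, 7 → R2=36*7=252
After step 8: R0 = 41.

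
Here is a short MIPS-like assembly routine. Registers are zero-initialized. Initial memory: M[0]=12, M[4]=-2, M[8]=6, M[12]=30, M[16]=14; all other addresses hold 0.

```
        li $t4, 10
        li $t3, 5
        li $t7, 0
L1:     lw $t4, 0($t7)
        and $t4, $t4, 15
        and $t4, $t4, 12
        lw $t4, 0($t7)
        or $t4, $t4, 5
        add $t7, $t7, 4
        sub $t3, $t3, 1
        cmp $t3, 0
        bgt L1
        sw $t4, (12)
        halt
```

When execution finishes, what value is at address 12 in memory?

after li $t4, 10: $t4=10
after li $t3, 5: $t3=5
after li $t7, 0: $t7=0
after lw $t4, 0($t7): $t4=M[0]=12
after and $t4, $t4, 15: $t4=12&15=12
after and $t4, $t4, 12: $t4=12&12=12
after lw $t4, 0($t7): $t4=M[0]=12
after or $t4, $t4, 5: $t4=12|5=13
after add $t7, $t7, 4: $t7=0+4=4
after sub $t3, $t3, 1: $t3=5-1=4
cmp $t3, 0  (cmp 4,0)
bgt L1: taken
after lw $t4, 0($t7): $t4=M[4]=-2
after and $t4, $t4, 15: $t4=(-2)&15=14
after and $t4, $t4, 12: $t4=14&12=12
after lw $t4, 0($t7): $t4=M[4]=-2
after or $t4, $t4, 5: $t4=(-2)|5=-1
after add $t7, $t7, 4: $t7=4+4=8
after sub $t3, $t3, 1: $t3=4-1=3
cmp $t3, 0  (cmp 3,0)
bgt L1: taken
after lw $t4, 0($t7): $t4=M[8]=6
after and $t4, $t4, 15: $t4=6&15=6
after and $t4, $t4, 12: $t4=6&12=4
after lw $t4, 0($t7): $t4=M[8]=6
after or $t4, $t4, 5: $t4=6|5=7
after add $t7, $t7, 4: $t7=8+4=12
after sub $t3, $t3, 1: $t3=3-1=2
cmp $t3, 0  (cmp 2,0)
bgt L1: taken
after lw $t4, 0($t7): $t4=M[12]=30
after and $t4, $t4, 15: $t4=30&15=14
after and $t4, $t4, 12: $t4=14&12=12
after lw $t4, 0($t7): $t4=M[12]=30
after or $t4, $t4, 5: $t4=30|5=31
after add $t7, $t7, 4: $t7=12+4=16
after sub $t3, $t3, 1: $t3=2-1=1
cmp $t3, 0  (cmp 1,0)
bgt L1: taken
after lw $t4, 0($t7): $t4=M[16]=14
after and $t4, $t4, 15: $t4=14&15=14
after and $t4, $t4, 12: $t4=14&12=12
after lw $t4, 0($t7): $t4=M[16]=14
after or $t4, $t4, 5: $t4=14|5=15
after add $t7, $t7, 4: $t7=16+4=20
after sub $t3, $t3, 1: $t3=1-1=0
cmp $t3, 0  (cmp 0,0)
bgt L1: not taken
sw $t4, (12) → M[12]=15
halt.

15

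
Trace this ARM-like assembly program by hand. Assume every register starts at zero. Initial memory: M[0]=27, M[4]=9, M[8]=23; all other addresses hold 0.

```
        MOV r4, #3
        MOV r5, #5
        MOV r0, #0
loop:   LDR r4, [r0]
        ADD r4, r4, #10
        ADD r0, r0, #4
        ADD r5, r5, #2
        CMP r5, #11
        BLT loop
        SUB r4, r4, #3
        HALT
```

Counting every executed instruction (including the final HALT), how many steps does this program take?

23

after MOV r4, #3: r4=3
after MOV r5, #5: r5=5
after MOV r0, #0: r0=0
after LDR r4, [r0]: r4=M[0]=27
after ADD r4, r4, #10: r4=27+10=37
after ADD r0, r0, #4: r0=0+4=4
after ADD r5, r5, #2: r5=5+2=7
CMP r5, #11  (cmp 7,11)
BLT loop: taken
after LDR r4, [r0]: r4=M[4]=9
after ADD r4, r4, #10: r4=9+10=19
after ADD r0, r0, #4: r0=4+4=8
after ADD r5, r5, #2: r5=7+2=9
CMP r5, #11  (cmp 9,11)
BLT loop: taken
after LDR r4, [r0]: r4=M[8]=23
after ADD r4, r4, #10: r4=23+10=33
after ADD r0, r0, #4: r0=8+4=12
after ADD r5, r5, #2: r5=9+2=11
CMP r5, #11  (cmp 11,11)
BLT loop: not taken
after SUB r4, r4, #3: r4=33-3=30
halt.
Total executed instructions: 23.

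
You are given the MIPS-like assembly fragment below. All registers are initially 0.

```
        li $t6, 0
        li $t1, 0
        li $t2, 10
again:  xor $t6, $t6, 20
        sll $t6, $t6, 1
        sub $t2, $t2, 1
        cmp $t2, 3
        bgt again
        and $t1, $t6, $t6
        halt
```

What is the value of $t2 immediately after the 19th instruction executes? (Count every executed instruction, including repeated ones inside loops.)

7

after li $t6, 0: $t6=0
after li $t1, 0: $t1=0
after li $t2, 10: $t2=10
after xor $t6, $t6, 20: $t6=0^20=20
after sll $t6, $t6, 1: $t6=20<<1=40
after sub $t2, $t2, 1: $t2=10-1=9
cmp $t2, 3  (cmp 9,3)
bgt again: taken
after xor $t6, $t6, 20: $t6=40^20=60
after sll $t6, $t6, 1: $t6=60<<1=120
after sub $t2, $t2, 1: $t2=9-1=8
cmp $t2, 3  (cmp 8,3)
bgt again: taken
after xor $t6, $t6, 20: $t6=120^20=108
after sll $t6, $t6, 1: $t6=108<<1=216
after sub $t2, $t2, 1: $t2=8-1=7
cmp $t2, 3  (cmp 7,3)
bgt again: taken
after xor $t6, $t6, 20: $t6=216^20=204
After step 19: $t2 = 7.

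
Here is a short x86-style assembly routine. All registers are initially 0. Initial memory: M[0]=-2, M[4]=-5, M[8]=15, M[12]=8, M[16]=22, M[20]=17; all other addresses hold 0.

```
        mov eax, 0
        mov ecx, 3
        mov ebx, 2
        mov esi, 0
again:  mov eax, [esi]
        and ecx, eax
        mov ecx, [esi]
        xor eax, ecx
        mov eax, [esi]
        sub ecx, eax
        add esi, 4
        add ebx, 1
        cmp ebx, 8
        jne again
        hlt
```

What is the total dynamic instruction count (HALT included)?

mov eax, 0 → eax=0
mov ecx, 3 → ecx=3
mov ebx, 2 → ebx=2
mov esi, 0 → esi=0
mov eax, [esi] → eax=M[0]=-2
and ecx, eax → ecx=3&(-2)=2
mov ecx, [esi] → ecx=M[0]=-2
xor eax, ecx → eax=(-2)^(-2)=0
mov eax, [esi] → eax=M[0]=-2
sub ecx, eax → ecx=(-2)-(-2)=0
add esi, 4 → esi=0+4=4
add ebx, 1 → ebx=2+1=3
cmp ebx, 8  (cmp 3,8)
jne again: taken
mov eax, [esi] → eax=M[4]=-5
and ecx, eax → ecx=0&(-5)=0
mov ecx, [esi] → ecx=M[4]=-5
xor eax, ecx → eax=(-5)^(-5)=0
mov eax, [esi] → eax=M[4]=-5
sub ecx, eax → ecx=(-5)-(-5)=0
add esi, 4 → esi=4+4=8
add ebx, 1 → ebx=3+1=4
cmp ebx, 8  (cmp 4,8)
jne again: taken
mov eax, [esi] → eax=M[8]=15
and ecx, eax → ecx=0&15=0
mov ecx, [esi] → ecx=M[8]=15
xor eax, ecx → eax=15^15=0
mov eax, [esi] → eax=M[8]=15
sub ecx, eax → ecx=15-15=0
add esi, 4 → esi=8+4=12
add ebx, 1 → ebx=4+1=5
cmp ebx, 8  (cmp 5,8)
jne again: taken
mov eax, [esi] → eax=M[12]=8
and ecx, eax → ecx=0&8=0
mov ecx, [esi] → ecx=M[12]=8
xor eax, ecx → eax=8^8=0
mov eax, [esi] → eax=M[12]=8
sub ecx, eax → ecx=8-8=0
add esi, 4 → esi=12+4=16
add ebx, 1 → ebx=5+1=6
cmp ebx, 8  (cmp 6,8)
jne again: taken
mov eax, [esi] → eax=M[16]=22
and ecx, eax → ecx=0&22=0
mov ecx, [esi] → ecx=M[16]=22
xor eax, ecx → eax=22^22=0
mov eax, [esi] → eax=M[16]=22
sub ecx, eax → ecx=22-22=0
add esi, 4 → esi=16+4=20
add ebx, 1 → ebx=6+1=7
cmp ebx, 8  (cmp 7,8)
jne again: taken
mov eax, [esi] → eax=M[20]=17
and ecx, eax → ecx=0&17=0
mov ecx, [esi] → ecx=M[20]=17
xor eax, ecx → eax=17^17=0
mov eax, [esi] → eax=M[20]=17
sub ecx, eax → ecx=17-17=0
add esi, 4 → esi=20+4=24
add ebx, 1 → ebx=7+1=8
cmp ebx, 8  (cmp 8,8)
jne again: not taken
halt.
Total executed instructions: 65.

65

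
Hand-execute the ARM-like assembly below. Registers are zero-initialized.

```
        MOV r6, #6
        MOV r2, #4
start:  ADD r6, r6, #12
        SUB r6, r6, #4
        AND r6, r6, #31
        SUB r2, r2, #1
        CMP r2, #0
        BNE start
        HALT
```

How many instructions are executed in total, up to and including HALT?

27

after MOV r6, #6: r6=6
after MOV r2, #4: r2=4
after ADD r6, r6, #12: r6=6+12=18
after SUB r6, r6, #4: r6=18-4=14
after AND r6, r6, #31: r6=14&31=14
after SUB r2, r2, #1: r2=4-1=3
CMP r2, #0  (cmp 3,0)
BNE start: taken
after ADD r6, r6, #12: r6=14+12=26
after SUB r6, r6, #4: r6=26-4=22
after AND r6, r6, #31: r6=22&31=22
after SUB r2, r2, #1: r2=3-1=2
CMP r2, #0  (cmp 2,0)
BNE start: taken
after ADD r6, r6, #12: r6=22+12=34
after SUB r6, r6, #4: r6=34-4=30
after AND r6, r6, #31: r6=30&31=30
after SUB r2, r2, #1: r2=2-1=1
CMP r2, #0  (cmp 1,0)
BNE start: taken
after ADD r6, r6, #12: r6=30+12=42
after SUB r6, r6, #4: r6=42-4=38
after AND r6, r6, #31: r6=38&31=6
after SUB r2, r2, #1: r2=1-1=0
CMP r2, #0  (cmp 0,0)
BNE start: not taken
halt.
Total executed instructions: 27.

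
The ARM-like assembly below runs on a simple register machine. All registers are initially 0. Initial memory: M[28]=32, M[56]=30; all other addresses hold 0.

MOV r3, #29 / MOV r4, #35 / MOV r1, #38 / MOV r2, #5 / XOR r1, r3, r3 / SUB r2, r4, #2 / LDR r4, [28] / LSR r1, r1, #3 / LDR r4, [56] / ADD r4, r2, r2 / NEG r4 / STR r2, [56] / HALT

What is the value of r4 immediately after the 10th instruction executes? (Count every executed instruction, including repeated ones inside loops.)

66

MOV r3, #29 → r3=29
MOV r4, #35 → r4=35
MOV r1, #38 → r1=38
MOV r2, #5 → r2=5
XOR r1, r3, r3 → r1=29^29=0
SUB r2, r4, #2 → r2=35-2=33
LDR r4, [28] → r4=M[28]=32
LSR r1, r1, #3 → r1=0>>3=0
LDR r4, [56] → r4=M[56]=30
ADD r4, r2, r2 → r4=33+33=66
After step 10: r4 = 66.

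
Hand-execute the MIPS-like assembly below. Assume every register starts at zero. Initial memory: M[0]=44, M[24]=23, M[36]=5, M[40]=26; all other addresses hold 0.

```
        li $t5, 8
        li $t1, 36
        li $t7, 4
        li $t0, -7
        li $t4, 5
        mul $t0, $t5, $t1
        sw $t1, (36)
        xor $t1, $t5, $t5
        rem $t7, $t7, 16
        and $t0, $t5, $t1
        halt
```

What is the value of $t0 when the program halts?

0

$t5=8
$t1=36
$t7=4
$t0=-7
$t4=5
$t0=8*36=288
sw $t1, (36) → M[36]=36
$t1=8^8=0
$t7=4%16=4
$t0=8&0=0
halt.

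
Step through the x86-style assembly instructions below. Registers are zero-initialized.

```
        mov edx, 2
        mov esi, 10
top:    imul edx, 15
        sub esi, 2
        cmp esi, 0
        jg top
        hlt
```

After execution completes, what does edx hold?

edx=2
esi=10
edx=2*15=30
esi=10-2=8
cmp esi, 0  (cmp 8,0)
jg top: taken
edx=30*15=450
esi=8-2=6
cmp esi, 0  (cmp 6,0)
jg top: taken
edx=450*15=6750
esi=6-2=4
cmp esi, 0  (cmp 4,0)
jg top: taken
edx=6750*15=101250
esi=4-2=2
cmp esi, 0  (cmp 2,0)
jg top: taken
edx=101250*15=1518750
esi=2-2=0
cmp esi, 0  (cmp 0,0)
jg top: not taken
halt.

1518750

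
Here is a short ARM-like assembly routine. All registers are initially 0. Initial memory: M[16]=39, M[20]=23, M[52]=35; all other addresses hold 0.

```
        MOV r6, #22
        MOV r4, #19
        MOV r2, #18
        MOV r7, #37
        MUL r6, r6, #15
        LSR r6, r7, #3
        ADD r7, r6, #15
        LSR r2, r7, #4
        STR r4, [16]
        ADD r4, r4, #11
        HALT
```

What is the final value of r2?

1

r6=22
r4=19
r2=18
r7=37
r6=22*15=330
r6=37>>3=4
r7=4+15=19
r2=19>>4=1
STR r4, [16] → M[16]=19
r4=19+11=30
halt.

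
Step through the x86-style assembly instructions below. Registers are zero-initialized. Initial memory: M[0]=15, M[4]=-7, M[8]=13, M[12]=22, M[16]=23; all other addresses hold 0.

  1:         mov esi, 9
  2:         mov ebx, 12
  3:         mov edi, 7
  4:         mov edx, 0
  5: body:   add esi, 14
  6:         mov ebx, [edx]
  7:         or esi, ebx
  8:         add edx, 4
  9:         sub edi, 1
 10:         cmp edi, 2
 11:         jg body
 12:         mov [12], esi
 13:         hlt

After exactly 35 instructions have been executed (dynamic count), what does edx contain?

esi=9
ebx=12
edi=7
edx=0
esi=9+14=23
ebx=M[0]=15
esi=23|15=31
edx=0+4=4
edi=7-1=6
cmp edi, 2  (cmp 6,2)
jg body: taken
esi=31+14=45
ebx=M[4]=-7
esi=45|(-7)=-3
edx=4+4=8
edi=6-1=5
cmp edi, 2  (cmp 5,2)
jg body: taken
esi=(-3)+14=11
ebx=M[8]=13
esi=11|13=15
edx=8+4=12
edi=5-1=4
cmp edi, 2  (cmp 4,2)
jg body: taken
esi=15+14=29
ebx=M[12]=22
esi=29|22=31
edx=12+4=16
edi=4-1=3
cmp edi, 2  (cmp 3,2)
jg body: taken
esi=31+14=45
ebx=M[16]=23
esi=45|23=63
After step 35: edx = 16.

16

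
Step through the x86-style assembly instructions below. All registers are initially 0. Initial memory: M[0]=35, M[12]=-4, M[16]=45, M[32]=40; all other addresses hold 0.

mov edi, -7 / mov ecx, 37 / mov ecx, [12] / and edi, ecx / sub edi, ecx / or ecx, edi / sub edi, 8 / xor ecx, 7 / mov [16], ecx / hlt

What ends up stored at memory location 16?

after mov edi, -7: edi=-7
after mov ecx, 37: ecx=37
after mov ecx, [12]: ecx=M[12]=-4
after and edi, ecx: edi=(-7)&(-4)=-8
after sub edi, ecx: edi=(-8)-(-4)=-4
after or ecx, edi: ecx=(-4)|(-4)=-4
after sub edi, 8: edi=(-4)-8=-12
after xor ecx, 7: ecx=(-4)^7=-5
mov [16], ecx → M[16]=-5
halt.

-5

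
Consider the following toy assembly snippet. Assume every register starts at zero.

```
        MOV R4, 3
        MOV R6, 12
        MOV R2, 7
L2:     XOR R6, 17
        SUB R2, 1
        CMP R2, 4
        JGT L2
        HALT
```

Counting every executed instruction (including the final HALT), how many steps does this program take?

16

MOV R4, 3 → R4=3
MOV R6, 12 → R6=12
MOV R2, 7 → R2=7
XOR R6, 17 → R6=12^17=29
SUB R2, 1 → R2=7-1=6
CMP R2, 4  (cmp 6,4)
JGT L2: taken
XOR R6, 17 → R6=29^17=12
SUB R2, 1 → R2=6-1=5
CMP R2, 4  (cmp 5,4)
JGT L2: taken
XOR R6, 17 → R6=12^17=29
SUB R2, 1 → R2=5-1=4
CMP R2, 4  (cmp 4,4)
JGT L2: not taken
halt.
Total executed instructions: 16.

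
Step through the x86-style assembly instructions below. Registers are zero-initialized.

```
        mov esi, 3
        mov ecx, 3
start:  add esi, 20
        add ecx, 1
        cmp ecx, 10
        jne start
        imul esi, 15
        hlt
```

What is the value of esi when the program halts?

2145

esi=3
ecx=3
esi=3+20=23
ecx=3+1=4
cmp ecx, 10  (cmp 4,10)
jne start: taken
esi=23+20=43
ecx=4+1=5
cmp ecx, 10  (cmp 5,10)
jne start: taken
esi=43+20=63
ecx=5+1=6
cmp ecx, 10  (cmp 6,10)
jne start: taken
esi=63+20=83
ecx=6+1=7
cmp ecx, 10  (cmp 7,10)
jne start: taken
esi=83+20=103
ecx=7+1=8
cmp ecx, 10  (cmp 8,10)
jne start: taken
esi=103+20=123
ecx=8+1=9
cmp ecx, 10  (cmp 9,10)
jne start: taken
esi=123+20=143
ecx=9+1=10
cmp ecx, 10  (cmp 10,10)
jne start: not taken
esi=143*15=2145
halt.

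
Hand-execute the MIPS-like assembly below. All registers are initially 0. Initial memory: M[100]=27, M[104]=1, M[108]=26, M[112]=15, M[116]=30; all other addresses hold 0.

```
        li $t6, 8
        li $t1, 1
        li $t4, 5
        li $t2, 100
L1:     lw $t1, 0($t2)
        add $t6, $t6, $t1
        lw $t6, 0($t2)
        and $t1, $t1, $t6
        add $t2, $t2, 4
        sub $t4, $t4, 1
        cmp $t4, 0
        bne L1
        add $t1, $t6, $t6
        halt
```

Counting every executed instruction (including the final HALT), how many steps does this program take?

after li $t6, 8: $t6=8
after li $t1, 1: $t1=1
after li $t4, 5: $t4=5
after li $t2, 100: $t2=100
after lw $t1, 0($t2): $t1=M[100]=27
after add $t6, $t6, $t1: $t6=8+27=35
after lw $t6, 0($t2): $t6=M[100]=27
after and $t1, $t1, $t6: $t1=27&27=27
after add $t2, $t2, 4: $t2=100+4=104
after sub $t4, $t4, 1: $t4=5-1=4
cmp $t4, 0  (cmp 4,0)
bne L1: taken
after lw $t1, 0($t2): $t1=M[104]=1
after add $t6, $t6, $t1: $t6=27+1=28
after lw $t6, 0($t2): $t6=M[104]=1
after and $t1, $t1, $t6: $t1=1&1=1
after add $t2, $t2, 4: $t2=104+4=108
after sub $t4, $t4, 1: $t4=4-1=3
cmp $t4, 0  (cmp 3,0)
bne L1: taken
after lw $t1, 0($t2): $t1=M[108]=26
after add $t6, $t6, $t1: $t6=1+26=27
after lw $t6, 0($t2): $t6=M[108]=26
after and $t1, $t1, $t6: $t1=26&26=26
after add $t2, $t2, 4: $t2=108+4=112
after sub $t4, $t4, 1: $t4=3-1=2
cmp $t4, 0  (cmp 2,0)
bne L1: taken
after lw $t1, 0($t2): $t1=M[112]=15
after add $t6, $t6, $t1: $t6=26+15=41
after lw $t6, 0($t2): $t6=M[112]=15
after and $t1, $t1, $t6: $t1=15&15=15
after add $t2, $t2, 4: $t2=112+4=116
after sub $t4, $t4, 1: $t4=2-1=1
cmp $t4, 0  (cmp 1,0)
bne L1: taken
after lw $t1, 0($t2): $t1=M[116]=30
after add $t6, $t6, $t1: $t6=15+30=45
after lw $t6, 0($t2): $t6=M[116]=30
after and $t1, $t1, $t6: $t1=30&30=30
after add $t2, $t2, 4: $t2=116+4=120
after sub $t4, $t4, 1: $t4=1-1=0
cmp $t4, 0  (cmp 0,0)
bne L1: not taken
after add $t1, $t6, $t6: $t1=30+30=60
halt.
Total executed instructions: 46.

46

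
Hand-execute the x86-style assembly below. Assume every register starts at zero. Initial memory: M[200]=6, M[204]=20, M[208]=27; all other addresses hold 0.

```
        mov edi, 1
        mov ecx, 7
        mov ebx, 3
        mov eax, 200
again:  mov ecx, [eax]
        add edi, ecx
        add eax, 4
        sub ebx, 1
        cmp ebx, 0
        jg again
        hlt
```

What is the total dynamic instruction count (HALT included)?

23

edi=1
ecx=7
ebx=3
eax=200
ecx=M[200]=6
edi=1+6=7
eax=200+4=204
ebx=3-1=2
cmp ebx, 0  (cmp 2,0)
jg again: taken
ecx=M[204]=20
edi=7+20=27
eax=204+4=208
ebx=2-1=1
cmp ebx, 0  (cmp 1,0)
jg again: taken
ecx=M[208]=27
edi=27+27=54
eax=208+4=212
ebx=1-1=0
cmp ebx, 0  (cmp 0,0)
jg again: not taken
halt.
Total executed instructions: 23.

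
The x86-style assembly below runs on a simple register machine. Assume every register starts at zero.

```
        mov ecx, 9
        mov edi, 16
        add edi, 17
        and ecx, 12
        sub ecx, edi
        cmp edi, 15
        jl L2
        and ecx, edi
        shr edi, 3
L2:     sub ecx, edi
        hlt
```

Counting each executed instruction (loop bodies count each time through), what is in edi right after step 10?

after mov ecx, 9: ecx=9
after mov edi, 16: edi=16
after add edi, 17: edi=16+17=33
after and ecx, 12: ecx=9&12=8
after sub ecx, edi: ecx=8-33=-25
cmp edi, 15  (cmp 33,15)
jl L2: not taken
after and ecx, edi: ecx=(-25)&33=33
after shr edi, 3: edi=33>>3=4
after sub ecx, edi: ecx=33-4=29
After step 10: edi = 4.

4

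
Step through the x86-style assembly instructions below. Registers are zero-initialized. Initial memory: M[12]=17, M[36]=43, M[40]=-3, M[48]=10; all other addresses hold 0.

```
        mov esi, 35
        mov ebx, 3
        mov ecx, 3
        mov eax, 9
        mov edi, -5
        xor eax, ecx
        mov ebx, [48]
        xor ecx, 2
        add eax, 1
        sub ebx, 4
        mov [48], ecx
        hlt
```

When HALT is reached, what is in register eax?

after mov esi, 35: esi=35
after mov ebx, 3: ebx=3
after mov ecx, 3: ecx=3
after mov eax, 9: eax=9
after mov edi, -5: edi=-5
after xor eax, ecx: eax=9^3=10
after mov ebx, [48]: ebx=M[48]=10
after xor ecx, 2: ecx=3^2=1
after add eax, 1: eax=10+1=11
after sub ebx, 4: ebx=10-4=6
mov [48], ecx → M[48]=1
halt.

11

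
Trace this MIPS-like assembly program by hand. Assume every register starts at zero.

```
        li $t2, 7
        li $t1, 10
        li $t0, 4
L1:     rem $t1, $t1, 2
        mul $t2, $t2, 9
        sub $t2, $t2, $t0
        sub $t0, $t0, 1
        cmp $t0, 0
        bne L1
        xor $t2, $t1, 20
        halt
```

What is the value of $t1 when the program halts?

$t2=7
$t1=10
$t0=4
$t1=10%2=0
$t2=7*9=63
$t2=63-4=59
$t0=4-1=3
cmp $t0, 0  (cmp 3,0)
bne L1: taken
$t1=0%2=0
$t2=59*9=531
$t2=531-3=528
$t0=3-1=2
cmp $t0, 0  (cmp 2,0)
bne L1: taken
$t1=0%2=0
$t2=528*9=4752
$t2=4752-2=4750
$t0=2-1=1
cmp $t0, 0  (cmp 1,0)
bne L1: taken
$t1=0%2=0
$t2=4750*9=42750
$t2=42750-1=42749
$t0=1-1=0
cmp $t0, 0  (cmp 0,0)
bne L1: not taken
$t2=0^20=20
halt.

0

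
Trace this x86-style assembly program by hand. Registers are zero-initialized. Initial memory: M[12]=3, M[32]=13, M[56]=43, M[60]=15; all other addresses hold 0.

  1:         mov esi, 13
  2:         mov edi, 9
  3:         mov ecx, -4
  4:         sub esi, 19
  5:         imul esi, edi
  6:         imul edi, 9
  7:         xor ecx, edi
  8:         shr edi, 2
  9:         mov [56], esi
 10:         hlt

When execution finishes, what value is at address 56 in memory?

after mov esi, 13: esi=13
after mov edi, 9: edi=9
after mov ecx, -4: ecx=-4
after sub esi, 19: esi=13-19=-6
after imul esi, edi: esi=(-6)*9=-54
after imul edi, 9: edi=9*9=81
after xor ecx, edi: ecx=(-4)^81=-83
after shr edi, 2: edi=81>>2=20
mov [56], esi → M[56]=-54
halt.

-54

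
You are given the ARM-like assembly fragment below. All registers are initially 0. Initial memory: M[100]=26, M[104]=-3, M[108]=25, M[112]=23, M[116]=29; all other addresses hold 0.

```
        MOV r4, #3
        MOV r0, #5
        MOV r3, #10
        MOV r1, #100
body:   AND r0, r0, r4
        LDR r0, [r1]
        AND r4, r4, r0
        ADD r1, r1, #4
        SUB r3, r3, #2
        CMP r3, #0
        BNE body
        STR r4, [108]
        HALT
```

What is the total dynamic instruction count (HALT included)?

after MOV r4, #3: r4=3
after MOV r0, #5: r0=5
after MOV r3, #10: r3=10
after MOV r1, #100: r1=100
after AND r0, r0, r4: r0=5&3=1
after LDR r0, [r1]: r0=M[100]=26
after AND r4, r4, r0: r4=3&26=2
after ADD r1, r1, #4: r1=100+4=104
after SUB r3, r3, #2: r3=10-2=8
CMP r3, #0  (cmp 8,0)
BNE body: taken
after AND r0, r0, r4: r0=26&2=2
after LDR r0, [r1]: r0=M[104]=-3
after AND r4, r4, r0: r4=2&(-3)=0
after ADD r1, r1, #4: r1=104+4=108
after SUB r3, r3, #2: r3=8-2=6
CMP r3, #0  (cmp 6,0)
BNE body: taken
after AND r0, r0, r4: r0=(-3)&0=0
after LDR r0, [r1]: r0=M[108]=25
after AND r4, r4, r0: r4=0&25=0
after ADD r1, r1, #4: r1=108+4=112
after SUB r3, r3, #2: r3=6-2=4
CMP r3, #0  (cmp 4,0)
BNE body: taken
after AND r0, r0, r4: r0=25&0=0
after LDR r0, [r1]: r0=M[112]=23
after AND r4, r4, r0: r4=0&23=0
after ADD r1, r1, #4: r1=112+4=116
after SUB r3, r3, #2: r3=4-2=2
CMP r3, #0  (cmp 2,0)
BNE body: taken
after AND r0, r0, r4: r0=23&0=0
after LDR r0, [r1]: r0=M[116]=29
after AND r4, r4, r0: r4=0&29=0
after ADD r1, r1, #4: r1=116+4=120
after SUB r3, r3, #2: r3=2-2=0
CMP r3, #0  (cmp 0,0)
BNE body: not taken
STR r4, [108] → M[108]=0
halt.
Total executed instructions: 41.

41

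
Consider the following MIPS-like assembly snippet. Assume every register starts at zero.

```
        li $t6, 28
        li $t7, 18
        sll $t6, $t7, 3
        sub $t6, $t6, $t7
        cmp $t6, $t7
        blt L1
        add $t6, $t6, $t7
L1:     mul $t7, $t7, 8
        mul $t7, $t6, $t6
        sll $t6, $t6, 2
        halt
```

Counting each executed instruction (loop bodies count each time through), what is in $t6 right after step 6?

126

after li $t6, 28: $t6=28
after li $t7, 18: $t7=18
after sll $t6, $t7, 3: $t6=18<<3=144
after sub $t6, $t6, $t7: $t6=144-18=126
cmp $t6, $t7  (cmp 126,18)
blt L1: not taken
After step 6: $t6 = 126.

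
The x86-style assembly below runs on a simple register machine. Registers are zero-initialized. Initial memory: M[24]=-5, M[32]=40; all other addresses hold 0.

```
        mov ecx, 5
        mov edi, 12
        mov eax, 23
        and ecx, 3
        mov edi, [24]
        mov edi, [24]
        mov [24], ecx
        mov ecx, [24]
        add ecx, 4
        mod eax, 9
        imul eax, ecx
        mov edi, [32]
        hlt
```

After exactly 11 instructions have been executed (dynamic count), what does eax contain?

25

mov ecx, 5 → ecx=5
mov edi, 12 → edi=12
mov eax, 23 → eax=23
and ecx, 3 → ecx=5&3=1
mov edi, [24] → edi=M[24]=-5
mov edi, [24] → edi=M[24]=-5
mov [24], ecx → M[24]=1
mov ecx, [24] → ecx=M[24]=1
add ecx, 4 → ecx=1+4=5
mod eax, 9 → eax=23%9=5
imul eax, ecx → eax=5*5=25
After step 11: eax = 25.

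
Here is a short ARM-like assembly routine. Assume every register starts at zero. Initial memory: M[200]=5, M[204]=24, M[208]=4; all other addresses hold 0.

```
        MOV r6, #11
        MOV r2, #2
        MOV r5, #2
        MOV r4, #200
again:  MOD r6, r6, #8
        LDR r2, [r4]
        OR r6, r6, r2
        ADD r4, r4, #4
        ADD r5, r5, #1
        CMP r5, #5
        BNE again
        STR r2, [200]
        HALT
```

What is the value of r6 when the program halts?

7

MOV r6, #11 → r6=11
MOV r2, #2 → r2=2
MOV r5, #2 → r5=2
MOV r4, #200 → r4=200
MOD r6, r6, #8 → r6=11%8=3
LDR r2, [r4] → r2=M[200]=5
OR r6, r6, r2 → r6=3|5=7
ADD r4, r4, #4 → r4=200+4=204
ADD r5, r5, #1 → r5=2+1=3
CMP r5, #5  (cmp 3,5)
BNE again: taken
MOD r6, r6, #8 → r6=7%8=7
LDR r2, [r4] → r2=M[204]=24
OR r6, r6, r2 → r6=7|24=31
ADD r4, r4, #4 → r4=204+4=208
ADD r5, r5, #1 → r5=3+1=4
CMP r5, #5  (cmp 4,5)
BNE again: taken
MOD r6, r6, #8 → r6=31%8=7
LDR r2, [r4] → r2=M[208]=4
OR r6, r6, r2 → r6=7|4=7
ADD r4, r4, #4 → r4=208+4=212
ADD r5, r5, #1 → r5=4+1=5
CMP r5, #5  (cmp 5,5)
BNE again: not taken
STR r2, [200] → M[200]=4
halt.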